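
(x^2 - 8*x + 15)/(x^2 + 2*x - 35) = (x - 3)/(x + 7)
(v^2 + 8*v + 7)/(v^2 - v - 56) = (v + 1)/(v - 8)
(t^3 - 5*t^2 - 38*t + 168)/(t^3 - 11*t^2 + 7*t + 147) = (t^2 + 2*t - 24)/(t^2 - 4*t - 21)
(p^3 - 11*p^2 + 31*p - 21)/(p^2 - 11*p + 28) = (p^2 - 4*p + 3)/(p - 4)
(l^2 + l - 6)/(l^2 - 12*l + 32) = (l^2 + l - 6)/(l^2 - 12*l + 32)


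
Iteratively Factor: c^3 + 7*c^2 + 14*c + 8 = (c + 2)*(c^2 + 5*c + 4) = (c + 1)*(c + 2)*(c + 4)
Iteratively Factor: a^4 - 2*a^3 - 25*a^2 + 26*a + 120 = (a - 3)*(a^3 + a^2 - 22*a - 40) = (a - 3)*(a + 4)*(a^2 - 3*a - 10) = (a - 3)*(a + 2)*(a + 4)*(a - 5)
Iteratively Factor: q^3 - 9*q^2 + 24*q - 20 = (q - 2)*(q^2 - 7*q + 10) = (q - 2)^2*(q - 5)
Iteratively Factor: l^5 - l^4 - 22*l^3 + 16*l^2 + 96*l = (l + 4)*(l^4 - 5*l^3 - 2*l^2 + 24*l) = (l + 2)*(l + 4)*(l^3 - 7*l^2 + 12*l) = l*(l + 2)*(l + 4)*(l^2 - 7*l + 12) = l*(l - 4)*(l + 2)*(l + 4)*(l - 3)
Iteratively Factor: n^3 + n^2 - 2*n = (n - 1)*(n^2 + 2*n) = n*(n - 1)*(n + 2)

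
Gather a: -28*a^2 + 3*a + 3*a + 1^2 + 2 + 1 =-28*a^2 + 6*a + 4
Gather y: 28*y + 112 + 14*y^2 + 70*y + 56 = 14*y^2 + 98*y + 168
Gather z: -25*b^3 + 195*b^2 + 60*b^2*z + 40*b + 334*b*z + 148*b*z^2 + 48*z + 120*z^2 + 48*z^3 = -25*b^3 + 195*b^2 + 40*b + 48*z^3 + z^2*(148*b + 120) + z*(60*b^2 + 334*b + 48)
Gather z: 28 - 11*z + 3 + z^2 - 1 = z^2 - 11*z + 30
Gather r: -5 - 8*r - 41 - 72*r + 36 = -80*r - 10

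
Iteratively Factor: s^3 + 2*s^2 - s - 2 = (s - 1)*(s^2 + 3*s + 2) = (s - 1)*(s + 2)*(s + 1)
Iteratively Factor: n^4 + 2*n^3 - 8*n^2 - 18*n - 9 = (n + 3)*(n^3 - n^2 - 5*n - 3) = (n + 1)*(n + 3)*(n^2 - 2*n - 3) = (n + 1)^2*(n + 3)*(n - 3)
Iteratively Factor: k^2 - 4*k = (k - 4)*(k)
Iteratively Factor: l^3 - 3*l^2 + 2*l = (l - 2)*(l^2 - l) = (l - 2)*(l - 1)*(l)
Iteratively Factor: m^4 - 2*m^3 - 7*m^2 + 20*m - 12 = (m - 2)*(m^3 - 7*m + 6) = (m - 2)^2*(m^2 + 2*m - 3) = (m - 2)^2*(m - 1)*(m + 3)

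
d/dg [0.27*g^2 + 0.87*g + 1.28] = 0.54*g + 0.87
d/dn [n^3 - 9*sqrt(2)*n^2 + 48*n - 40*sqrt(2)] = 3*n^2 - 18*sqrt(2)*n + 48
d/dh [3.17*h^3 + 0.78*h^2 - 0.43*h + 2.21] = 9.51*h^2 + 1.56*h - 0.43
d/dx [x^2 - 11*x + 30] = 2*x - 11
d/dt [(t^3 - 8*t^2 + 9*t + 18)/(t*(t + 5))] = (t^4 + 10*t^3 - 49*t^2 - 36*t - 90)/(t^2*(t^2 + 10*t + 25))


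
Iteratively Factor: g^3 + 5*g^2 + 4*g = (g + 4)*(g^2 + g) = g*(g + 4)*(g + 1)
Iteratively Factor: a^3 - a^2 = (a)*(a^2 - a) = a^2*(a - 1)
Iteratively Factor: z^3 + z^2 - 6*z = (z + 3)*(z^2 - 2*z) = (z - 2)*(z + 3)*(z)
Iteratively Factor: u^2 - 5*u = (u - 5)*(u)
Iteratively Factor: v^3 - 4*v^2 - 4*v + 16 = (v - 2)*(v^2 - 2*v - 8) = (v - 4)*(v - 2)*(v + 2)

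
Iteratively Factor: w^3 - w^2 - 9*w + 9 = (w - 1)*(w^2 - 9) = (w - 1)*(w + 3)*(w - 3)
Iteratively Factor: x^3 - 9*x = (x - 3)*(x^2 + 3*x) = x*(x - 3)*(x + 3)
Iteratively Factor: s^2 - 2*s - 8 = (s + 2)*(s - 4)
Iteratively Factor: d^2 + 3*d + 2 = (d + 1)*(d + 2)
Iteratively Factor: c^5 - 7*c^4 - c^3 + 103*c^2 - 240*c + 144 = (c - 1)*(c^4 - 6*c^3 - 7*c^2 + 96*c - 144) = (c - 3)*(c - 1)*(c^3 - 3*c^2 - 16*c + 48) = (c - 4)*(c - 3)*(c - 1)*(c^2 + c - 12) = (c - 4)*(c - 3)^2*(c - 1)*(c + 4)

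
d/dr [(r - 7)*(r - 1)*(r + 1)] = 3*r^2 - 14*r - 1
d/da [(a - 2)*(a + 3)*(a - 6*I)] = 3*a^2 + a*(2 - 12*I) - 6 - 6*I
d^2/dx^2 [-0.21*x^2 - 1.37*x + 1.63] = -0.420000000000000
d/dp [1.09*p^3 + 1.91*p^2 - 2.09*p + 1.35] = 3.27*p^2 + 3.82*p - 2.09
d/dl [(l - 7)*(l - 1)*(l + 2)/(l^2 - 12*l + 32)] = (l^4 - 24*l^3 + 177*l^2 - 412*l - 120)/(l^4 - 24*l^3 + 208*l^2 - 768*l + 1024)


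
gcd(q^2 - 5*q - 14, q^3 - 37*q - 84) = q - 7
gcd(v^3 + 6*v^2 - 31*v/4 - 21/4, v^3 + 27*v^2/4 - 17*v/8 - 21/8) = v^2 + 15*v/2 + 7/2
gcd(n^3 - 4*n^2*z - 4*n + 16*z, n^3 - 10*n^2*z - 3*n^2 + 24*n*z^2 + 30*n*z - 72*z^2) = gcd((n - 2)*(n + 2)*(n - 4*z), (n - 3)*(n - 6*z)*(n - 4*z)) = -n + 4*z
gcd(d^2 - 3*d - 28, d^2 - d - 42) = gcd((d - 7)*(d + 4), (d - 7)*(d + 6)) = d - 7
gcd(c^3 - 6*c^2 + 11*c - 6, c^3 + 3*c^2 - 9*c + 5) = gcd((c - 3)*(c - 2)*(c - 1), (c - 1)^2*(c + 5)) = c - 1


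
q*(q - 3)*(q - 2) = q^3 - 5*q^2 + 6*q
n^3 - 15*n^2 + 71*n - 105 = (n - 7)*(n - 5)*(n - 3)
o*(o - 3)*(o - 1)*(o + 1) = o^4 - 3*o^3 - o^2 + 3*o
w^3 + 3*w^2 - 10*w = w*(w - 2)*(w + 5)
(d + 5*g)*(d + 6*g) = d^2 + 11*d*g + 30*g^2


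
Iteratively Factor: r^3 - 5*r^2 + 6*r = (r - 3)*(r^2 - 2*r) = (r - 3)*(r - 2)*(r)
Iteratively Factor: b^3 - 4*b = (b + 2)*(b^2 - 2*b) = b*(b + 2)*(b - 2)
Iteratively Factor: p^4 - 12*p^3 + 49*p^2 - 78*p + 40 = (p - 2)*(p^3 - 10*p^2 + 29*p - 20) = (p - 2)*(p - 1)*(p^2 - 9*p + 20) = (p - 4)*(p - 2)*(p - 1)*(p - 5)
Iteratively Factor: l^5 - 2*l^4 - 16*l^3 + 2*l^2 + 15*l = (l - 5)*(l^4 + 3*l^3 - l^2 - 3*l) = l*(l - 5)*(l^3 + 3*l^2 - l - 3) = l*(l - 5)*(l - 1)*(l^2 + 4*l + 3) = l*(l - 5)*(l - 1)*(l + 1)*(l + 3)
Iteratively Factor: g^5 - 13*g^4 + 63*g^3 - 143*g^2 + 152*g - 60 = (g - 2)*(g^4 - 11*g^3 + 41*g^2 - 61*g + 30) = (g - 5)*(g - 2)*(g^3 - 6*g^2 + 11*g - 6) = (g - 5)*(g - 2)*(g - 1)*(g^2 - 5*g + 6) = (g - 5)*(g - 3)*(g - 2)*(g - 1)*(g - 2)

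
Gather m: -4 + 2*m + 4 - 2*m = 0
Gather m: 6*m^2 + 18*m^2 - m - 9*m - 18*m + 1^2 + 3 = 24*m^2 - 28*m + 4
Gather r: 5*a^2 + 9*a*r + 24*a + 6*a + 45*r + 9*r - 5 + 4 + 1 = 5*a^2 + 30*a + r*(9*a + 54)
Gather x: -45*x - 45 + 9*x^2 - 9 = 9*x^2 - 45*x - 54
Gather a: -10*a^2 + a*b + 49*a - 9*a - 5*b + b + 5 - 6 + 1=-10*a^2 + a*(b + 40) - 4*b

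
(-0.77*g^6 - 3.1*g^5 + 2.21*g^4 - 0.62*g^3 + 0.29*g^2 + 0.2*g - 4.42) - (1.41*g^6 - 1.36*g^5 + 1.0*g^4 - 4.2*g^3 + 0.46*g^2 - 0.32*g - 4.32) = -2.18*g^6 - 1.74*g^5 + 1.21*g^4 + 3.58*g^3 - 0.17*g^2 + 0.52*g - 0.0999999999999996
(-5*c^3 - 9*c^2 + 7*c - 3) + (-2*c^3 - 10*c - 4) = -7*c^3 - 9*c^2 - 3*c - 7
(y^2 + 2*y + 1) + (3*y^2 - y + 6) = 4*y^2 + y + 7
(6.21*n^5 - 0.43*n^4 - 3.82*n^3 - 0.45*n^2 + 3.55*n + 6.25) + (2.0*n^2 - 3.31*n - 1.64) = 6.21*n^5 - 0.43*n^4 - 3.82*n^3 + 1.55*n^2 + 0.24*n + 4.61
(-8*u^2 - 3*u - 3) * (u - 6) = -8*u^3 + 45*u^2 + 15*u + 18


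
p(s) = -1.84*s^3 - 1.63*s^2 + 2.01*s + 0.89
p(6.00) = -443.17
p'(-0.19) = 2.43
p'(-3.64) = -59.26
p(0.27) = 1.28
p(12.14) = -3507.04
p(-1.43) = 0.06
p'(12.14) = -851.10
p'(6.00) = -216.27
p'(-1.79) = -9.84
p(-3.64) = 60.72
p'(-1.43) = -4.62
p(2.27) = -24.47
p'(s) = -5.52*s^2 - 3.26*s + 2.01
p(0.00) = 0.89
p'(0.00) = 2.01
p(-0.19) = 0.46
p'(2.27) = -33.83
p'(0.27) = 0.73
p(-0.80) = -0.82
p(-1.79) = 2.62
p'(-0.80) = 1.09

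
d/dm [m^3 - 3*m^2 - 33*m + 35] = 3*m^2 - 6*m - 33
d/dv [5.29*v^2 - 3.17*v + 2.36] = 10.58*v - 3.17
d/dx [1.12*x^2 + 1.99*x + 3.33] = 2.24*x + 1.99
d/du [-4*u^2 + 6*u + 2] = 6 - 8*u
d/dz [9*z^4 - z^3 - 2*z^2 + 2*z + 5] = 36*z^3 - 3*z^2 - 4*z + 2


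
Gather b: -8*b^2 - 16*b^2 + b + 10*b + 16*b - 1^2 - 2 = -24*b^2 + 27*b - 3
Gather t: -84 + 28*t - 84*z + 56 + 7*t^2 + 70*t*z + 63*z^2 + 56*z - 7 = 7*t^2 + t*(70*z + 28) + 63*z^2 - 28*z - 35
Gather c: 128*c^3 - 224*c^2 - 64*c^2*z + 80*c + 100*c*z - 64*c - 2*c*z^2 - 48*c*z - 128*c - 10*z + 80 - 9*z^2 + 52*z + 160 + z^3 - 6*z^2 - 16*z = 128*c^3 + c^2*(-64*z - 224) + c*(-2*z^2 + 52*z - 112) + z^3 - 15*z^2 + 26*z + 240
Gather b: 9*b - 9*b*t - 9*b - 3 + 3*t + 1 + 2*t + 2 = -9*b*t + 5*t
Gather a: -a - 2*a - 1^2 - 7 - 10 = -3*a - 18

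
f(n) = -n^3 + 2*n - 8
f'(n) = 2 - 3*n^2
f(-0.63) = -9.01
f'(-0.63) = 0.81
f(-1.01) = -8.99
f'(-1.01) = -1.06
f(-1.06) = -8.93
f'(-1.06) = -1.37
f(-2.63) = 4.93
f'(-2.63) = -18.75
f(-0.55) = -8.93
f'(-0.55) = 1.09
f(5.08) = -128.94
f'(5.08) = -75.42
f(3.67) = -50.09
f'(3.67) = -38.41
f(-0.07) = -8.14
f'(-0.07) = 1.99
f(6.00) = -212.00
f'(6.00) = -106.00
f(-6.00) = 196.00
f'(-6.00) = -106.00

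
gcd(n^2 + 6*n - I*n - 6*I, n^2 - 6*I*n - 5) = n - I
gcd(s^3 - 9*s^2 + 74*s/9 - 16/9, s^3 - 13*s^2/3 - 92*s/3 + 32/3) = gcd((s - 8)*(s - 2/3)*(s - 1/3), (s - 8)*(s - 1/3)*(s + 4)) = s^2 - 25*s/3 + 8/3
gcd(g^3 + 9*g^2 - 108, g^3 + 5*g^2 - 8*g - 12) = g + 6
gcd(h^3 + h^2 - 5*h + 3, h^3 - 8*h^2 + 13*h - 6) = h^2 - 2*h + 1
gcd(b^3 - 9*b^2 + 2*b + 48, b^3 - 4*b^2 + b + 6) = b - 3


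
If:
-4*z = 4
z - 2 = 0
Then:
No Solution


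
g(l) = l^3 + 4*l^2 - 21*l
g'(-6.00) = 39.00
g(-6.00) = 54.00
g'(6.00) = 135.00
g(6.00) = 234.00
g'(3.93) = 56.77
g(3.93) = 39.95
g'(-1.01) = -26.02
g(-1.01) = 24.26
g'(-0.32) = -23.25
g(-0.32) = 7.10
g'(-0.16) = -22.20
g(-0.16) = 3.46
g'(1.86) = 4.26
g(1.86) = -18.79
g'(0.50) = -16.25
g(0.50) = -9.38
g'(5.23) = 102.90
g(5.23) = 142.64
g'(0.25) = -18.81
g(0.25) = -4.98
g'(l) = 3*l^2 + 8*l - 21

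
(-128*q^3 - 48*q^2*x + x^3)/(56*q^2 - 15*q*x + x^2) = (16*q^2 + 8*q*x + x^2)/(-7*q + x)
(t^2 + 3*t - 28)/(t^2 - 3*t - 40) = (-t^2 - 3*t + 28)/(-t^2 + 3*t + 40)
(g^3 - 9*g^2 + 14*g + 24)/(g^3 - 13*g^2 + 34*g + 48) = (g - 4)/(g - 8)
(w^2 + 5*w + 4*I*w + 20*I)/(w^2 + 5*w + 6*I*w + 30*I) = (w + 4*I)/(w + 6*I)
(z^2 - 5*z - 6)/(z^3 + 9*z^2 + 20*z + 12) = (z - 6)/(z^2 + 8*z + 12)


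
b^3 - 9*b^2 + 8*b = b*(b - 8)*(b - 1)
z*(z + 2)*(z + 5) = z^3 + 7*z^2 + 10*z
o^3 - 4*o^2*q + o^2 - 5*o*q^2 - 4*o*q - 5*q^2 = (o + 1)*(o - 5*q)*(o + q)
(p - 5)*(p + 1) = p^2 - 4*p - 5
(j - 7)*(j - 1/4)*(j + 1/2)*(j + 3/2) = j^4 - 21*j^3/4 - 12*j^2 - 31*j/16 + 21/16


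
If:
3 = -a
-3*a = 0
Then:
No Solution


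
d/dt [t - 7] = 1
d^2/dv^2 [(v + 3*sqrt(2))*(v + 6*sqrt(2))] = 2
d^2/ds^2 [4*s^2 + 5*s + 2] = 8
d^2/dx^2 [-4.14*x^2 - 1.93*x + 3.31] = -8.28000000000000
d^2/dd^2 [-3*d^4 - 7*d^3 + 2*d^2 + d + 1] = -36*d^2 - 42*d + 4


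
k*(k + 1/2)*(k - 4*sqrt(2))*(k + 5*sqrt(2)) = k^4 + k^3/2 + sqrt(2)*k^3 - 40*k^2 + sqrt(2)*k^2/2 - 20*k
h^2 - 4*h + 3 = (h - 3)*(h - 1)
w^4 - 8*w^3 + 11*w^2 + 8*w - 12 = (w - 6)*(w - 2)*(w - 1)*(w + 1)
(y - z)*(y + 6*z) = y^2 + 5*y*z - 6*z^2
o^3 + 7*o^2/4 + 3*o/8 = o*(o + 1/4)*(o + 3/2)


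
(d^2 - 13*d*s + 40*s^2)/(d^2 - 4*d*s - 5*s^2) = (d - 8*s)/(d + s)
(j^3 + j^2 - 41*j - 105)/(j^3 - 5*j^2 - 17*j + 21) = (j + 5)/(j - 1)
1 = 1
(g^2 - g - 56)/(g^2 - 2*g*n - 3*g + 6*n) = (g^2 - g - 56)/(g^2 - 2*g*n - 3*g + 6*n)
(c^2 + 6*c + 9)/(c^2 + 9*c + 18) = (c + 3)/(c + 6)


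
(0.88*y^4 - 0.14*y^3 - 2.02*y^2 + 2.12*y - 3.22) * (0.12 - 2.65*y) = -2.332*y^5 + 0.4766*y^4 + 5.3362*y^3 - 5.8604*y^2 + 8.7874*y - 0.3864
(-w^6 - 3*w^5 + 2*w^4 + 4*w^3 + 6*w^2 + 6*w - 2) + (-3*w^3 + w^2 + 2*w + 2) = -w^6 - 3*w^5 + 2*w^4 + w^3 + 7*w^2 + 8*w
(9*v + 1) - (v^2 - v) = -v^2 + 10*v + 1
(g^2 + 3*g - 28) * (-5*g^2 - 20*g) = -5*g^4 - 35*g^3 + 80*g^2 + 560*g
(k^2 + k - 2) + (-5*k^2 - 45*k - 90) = -4*k^2 - 44*k - 92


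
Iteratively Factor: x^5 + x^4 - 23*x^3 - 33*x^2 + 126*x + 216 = (x - 4)*(x^4 + 5*x^3 - 3*x^2 - 45*x - 54) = (x - 4)*(x + 2)*(x^3 + 3*x^2 - 9*x - 27) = (x - 4)*(x - 3)*(x + 2)*(x^2 + 6*x + 9) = (x - 4)*(x - 3)*(x + 2)*(x + 3)*(x + 3)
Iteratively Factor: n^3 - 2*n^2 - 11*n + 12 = (n - 1)*(n^2 - n - 12) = (n - 1)*(n + 3)*(n - 4)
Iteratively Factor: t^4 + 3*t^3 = (t)*(t^3 + 3*t^2) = t*(t + 3)*(t^2) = t^2*(t + 3)*(t)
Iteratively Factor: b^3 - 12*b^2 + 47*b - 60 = (b - 5)*(b^2 - 7*b + 12) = (b - 5)*(b - 3)*(b - 4)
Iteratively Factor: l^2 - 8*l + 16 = (l - 4)*(l - 4)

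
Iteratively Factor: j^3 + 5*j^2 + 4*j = (j + 4)*(j^2 + j) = (j + 1)*(j + 4)*(j)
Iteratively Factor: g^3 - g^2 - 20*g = (g - 5)*(g^2 + 4*g) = g*(g - 5)*(g + 4)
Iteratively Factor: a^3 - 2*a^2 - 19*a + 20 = (a - 1)*(a^2 - a - 20) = (a - 5)*(a - 1)*(a + 4)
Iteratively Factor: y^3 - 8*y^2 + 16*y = (y)*(y^2 - 8*y + 16) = y*(y - 4)*(y - 4)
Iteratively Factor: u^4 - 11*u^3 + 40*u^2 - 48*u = (u - 3)*(u^3 - 8*u^2 + 16*u) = (u - 4)*(u - 3)*(u^2 - 4*u) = u*(u - 4)*(u - 3)*(u - 4)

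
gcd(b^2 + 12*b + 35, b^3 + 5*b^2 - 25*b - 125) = b + 5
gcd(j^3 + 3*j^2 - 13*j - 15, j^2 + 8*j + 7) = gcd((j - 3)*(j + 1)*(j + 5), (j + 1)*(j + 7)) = j + 1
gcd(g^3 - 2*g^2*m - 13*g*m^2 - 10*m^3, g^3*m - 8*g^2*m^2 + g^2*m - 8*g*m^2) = 1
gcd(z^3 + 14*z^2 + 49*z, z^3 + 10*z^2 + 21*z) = z^2 + 7*z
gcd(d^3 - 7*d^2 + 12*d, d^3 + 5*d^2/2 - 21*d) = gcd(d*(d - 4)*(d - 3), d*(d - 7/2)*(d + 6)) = d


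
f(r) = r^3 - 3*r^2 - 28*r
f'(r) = 3*r^2 - 6*r - 28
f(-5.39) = -92.83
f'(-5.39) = 91.50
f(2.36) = -69.64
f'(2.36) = -25.45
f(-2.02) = 36.08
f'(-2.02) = -3.64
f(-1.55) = 32.47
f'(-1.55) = -11.49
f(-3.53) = 17.47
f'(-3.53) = 30.56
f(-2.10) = 36.31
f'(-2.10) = -2.17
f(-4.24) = -11.44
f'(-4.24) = 51.37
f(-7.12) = -313.67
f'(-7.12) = 166.80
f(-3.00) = 30.00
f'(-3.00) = 17.00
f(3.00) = -84.00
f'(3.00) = -19.00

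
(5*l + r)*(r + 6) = 5*l*r + 30*l + r^2 + 6*r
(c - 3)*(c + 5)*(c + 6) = c^3 + 8*c^2 - 3*c - 90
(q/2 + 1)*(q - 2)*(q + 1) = q^3/2 + q^2/2 - 2*q - 2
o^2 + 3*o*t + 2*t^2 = (o + t)*(o + 2*t)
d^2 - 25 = (d - 5)*(d + 5)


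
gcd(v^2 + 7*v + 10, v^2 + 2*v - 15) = v + 5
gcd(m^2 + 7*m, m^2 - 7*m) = m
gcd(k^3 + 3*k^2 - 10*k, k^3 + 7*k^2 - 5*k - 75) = k + 5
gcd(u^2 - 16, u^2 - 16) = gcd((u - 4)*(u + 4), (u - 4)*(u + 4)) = u^2 - 16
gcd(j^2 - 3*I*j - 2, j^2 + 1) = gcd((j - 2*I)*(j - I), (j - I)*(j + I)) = j - I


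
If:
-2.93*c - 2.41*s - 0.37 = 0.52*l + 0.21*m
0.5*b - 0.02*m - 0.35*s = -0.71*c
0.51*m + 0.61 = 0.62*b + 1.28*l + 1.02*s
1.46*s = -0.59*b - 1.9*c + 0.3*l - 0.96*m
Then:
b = 0.994110091797458*s + 0.352682551753859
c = -0.271289034935772*s - 0.23716529462768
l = 0.464188823078257 - 2.18604106563203*s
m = 0.397695834563845 - 2.27800844528348*s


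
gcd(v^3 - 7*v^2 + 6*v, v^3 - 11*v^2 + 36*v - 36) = v - 6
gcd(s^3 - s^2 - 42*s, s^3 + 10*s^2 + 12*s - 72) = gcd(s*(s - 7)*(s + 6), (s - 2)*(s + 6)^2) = s + 6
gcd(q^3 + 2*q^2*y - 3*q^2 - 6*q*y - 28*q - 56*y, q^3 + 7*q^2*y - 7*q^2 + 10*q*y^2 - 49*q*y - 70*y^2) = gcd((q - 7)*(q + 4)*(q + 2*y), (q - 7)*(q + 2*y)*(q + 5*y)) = q^2 + 2*q*y - 7*q - 14*y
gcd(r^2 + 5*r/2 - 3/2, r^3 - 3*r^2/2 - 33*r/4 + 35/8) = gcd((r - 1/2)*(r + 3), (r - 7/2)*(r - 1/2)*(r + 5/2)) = r - 1/2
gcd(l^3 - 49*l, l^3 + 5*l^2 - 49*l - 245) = l^2 - 49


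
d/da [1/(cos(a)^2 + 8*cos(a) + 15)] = 2*(cos(a) + 4)*sin(a)/(cos(a)^2 + 8*cos(a) + 15)^2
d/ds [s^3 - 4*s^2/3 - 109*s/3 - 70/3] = 3*s^2 - 8*s/3 - 109/3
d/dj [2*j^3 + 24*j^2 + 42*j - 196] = 6*j^2 + 48*j + 42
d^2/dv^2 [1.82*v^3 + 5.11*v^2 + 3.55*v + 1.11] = 10.92*v + 10.22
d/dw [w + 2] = 1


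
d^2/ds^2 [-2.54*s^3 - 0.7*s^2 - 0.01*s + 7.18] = -15.24*s - 1.4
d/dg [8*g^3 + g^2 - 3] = 2*g*(12*g + 1)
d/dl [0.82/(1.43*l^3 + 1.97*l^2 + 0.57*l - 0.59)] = (-3.5178*l^2 - 3.2308*l - 0.4674)/(1.43*l^3 + 1.97*l^2 + 0.57*l - 0.59)^2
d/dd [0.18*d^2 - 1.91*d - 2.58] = 0.36*d - 1.91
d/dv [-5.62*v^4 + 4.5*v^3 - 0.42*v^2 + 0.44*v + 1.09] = -22.48*v^3 + 13.5*v^2 - 0.84*v + 0.44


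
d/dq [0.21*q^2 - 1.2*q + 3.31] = 0.42*q - 1.2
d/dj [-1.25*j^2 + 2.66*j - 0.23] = 2.66 - 2.5*j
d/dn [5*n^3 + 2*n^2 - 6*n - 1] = 15*n^2 + 4*n - 6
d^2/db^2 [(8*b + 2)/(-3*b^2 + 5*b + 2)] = 4*((4*b + 1)*(6*b - 5)^2 + (36*b - 17)*(-3*b^2 + 5*b + 2))/(-3*b^2 + 5*b + 2)^3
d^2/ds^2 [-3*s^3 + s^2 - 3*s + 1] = 2 - 18*s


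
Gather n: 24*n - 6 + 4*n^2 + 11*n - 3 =4*n^2 + 35*n - 9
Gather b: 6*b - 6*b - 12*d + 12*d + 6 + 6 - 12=0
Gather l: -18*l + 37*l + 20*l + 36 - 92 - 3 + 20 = 39*l - 39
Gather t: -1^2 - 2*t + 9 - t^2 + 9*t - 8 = -t^2 + 7*t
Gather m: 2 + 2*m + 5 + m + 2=3*m + 9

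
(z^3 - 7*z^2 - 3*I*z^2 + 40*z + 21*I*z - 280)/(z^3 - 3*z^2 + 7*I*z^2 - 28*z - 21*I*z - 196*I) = (z^2 - 3*I*z + 40)/(z^2 + z*(4 + 7*I) + 28*I)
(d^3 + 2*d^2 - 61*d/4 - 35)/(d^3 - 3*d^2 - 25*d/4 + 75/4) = (2*d^2 - d - 28)/(2*d^2 - 11*d + 15)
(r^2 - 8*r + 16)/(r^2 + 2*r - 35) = (r^2 - 8*r + 16)/(r^2 + 2*r - 35)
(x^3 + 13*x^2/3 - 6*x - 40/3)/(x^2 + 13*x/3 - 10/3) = (3*x^2 - 2*x - 8)/(3*x - 2)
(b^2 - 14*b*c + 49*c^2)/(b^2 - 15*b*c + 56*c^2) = (b - 7*c)/(b - 8*c)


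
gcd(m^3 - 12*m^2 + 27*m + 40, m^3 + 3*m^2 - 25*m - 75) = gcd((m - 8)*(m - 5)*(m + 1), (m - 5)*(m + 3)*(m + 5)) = m - 5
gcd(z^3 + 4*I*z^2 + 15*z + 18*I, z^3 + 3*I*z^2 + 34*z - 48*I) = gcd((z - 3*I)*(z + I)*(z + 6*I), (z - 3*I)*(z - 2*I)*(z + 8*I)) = z - 3*I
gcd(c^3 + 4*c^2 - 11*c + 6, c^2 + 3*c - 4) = c - 1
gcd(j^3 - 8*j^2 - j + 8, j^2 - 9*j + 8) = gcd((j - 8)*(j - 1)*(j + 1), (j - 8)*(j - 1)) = j^2 - 9*j + 8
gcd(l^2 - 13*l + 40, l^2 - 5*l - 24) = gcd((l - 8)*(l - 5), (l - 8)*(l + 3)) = l - 8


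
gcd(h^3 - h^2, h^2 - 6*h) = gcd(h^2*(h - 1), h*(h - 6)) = h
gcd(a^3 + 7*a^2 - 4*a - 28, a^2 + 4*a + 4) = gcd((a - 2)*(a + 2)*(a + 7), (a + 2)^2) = a + 2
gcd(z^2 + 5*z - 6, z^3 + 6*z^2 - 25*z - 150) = z + 6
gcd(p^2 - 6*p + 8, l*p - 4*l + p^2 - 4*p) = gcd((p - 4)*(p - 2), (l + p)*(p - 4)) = p - 4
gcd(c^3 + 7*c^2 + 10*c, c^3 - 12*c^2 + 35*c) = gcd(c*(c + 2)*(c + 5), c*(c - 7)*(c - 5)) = c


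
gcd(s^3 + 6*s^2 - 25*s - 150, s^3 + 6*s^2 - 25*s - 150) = s^3 + 6*s^2 - 25*s - 150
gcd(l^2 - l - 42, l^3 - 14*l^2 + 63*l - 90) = 1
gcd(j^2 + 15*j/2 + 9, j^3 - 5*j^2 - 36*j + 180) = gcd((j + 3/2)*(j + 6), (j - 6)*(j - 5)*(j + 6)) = j + 6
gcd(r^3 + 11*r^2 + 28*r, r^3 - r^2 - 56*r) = r^2 + 7*r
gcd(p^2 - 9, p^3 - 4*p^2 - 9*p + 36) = p^2 - 9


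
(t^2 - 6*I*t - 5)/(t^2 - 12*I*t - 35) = (t - I)/(t - 7*I)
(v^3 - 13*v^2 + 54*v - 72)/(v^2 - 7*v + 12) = v - 6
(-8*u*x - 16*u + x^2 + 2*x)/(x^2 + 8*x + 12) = (-8*u + x)/(x + 6)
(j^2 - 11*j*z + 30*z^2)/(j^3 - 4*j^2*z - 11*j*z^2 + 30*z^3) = (-j + 6*z)/(-j^2 - j*z + 6*z^2)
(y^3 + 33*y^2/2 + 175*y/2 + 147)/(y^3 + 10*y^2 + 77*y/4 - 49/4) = 2*(y + 6)/(2*y - 1)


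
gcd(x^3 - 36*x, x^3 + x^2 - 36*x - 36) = x^2 - 36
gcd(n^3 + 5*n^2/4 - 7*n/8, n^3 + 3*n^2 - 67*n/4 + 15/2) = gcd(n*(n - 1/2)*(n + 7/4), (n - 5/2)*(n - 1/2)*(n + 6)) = n - 1/2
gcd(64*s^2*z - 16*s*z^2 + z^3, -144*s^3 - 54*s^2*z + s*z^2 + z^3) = -8*s + z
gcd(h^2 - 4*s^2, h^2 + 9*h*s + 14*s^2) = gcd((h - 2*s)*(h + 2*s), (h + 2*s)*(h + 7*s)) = h + 2*s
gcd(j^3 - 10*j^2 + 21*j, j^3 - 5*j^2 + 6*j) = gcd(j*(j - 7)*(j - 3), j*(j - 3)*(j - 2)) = j^2 - 3*j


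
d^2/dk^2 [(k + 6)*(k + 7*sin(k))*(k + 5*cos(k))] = -7*k^2*sin(k) - 5*k^2*cos(k) - 62*k*sin(k) - 70*k*sin(2*k) - 2*k*cos(k) + 6*k - 46*sin(k) - 420*sin(2*k) + 94*cos(k) + 70*cos(2*k) + 12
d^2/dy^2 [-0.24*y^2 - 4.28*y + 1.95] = -0.480000000000000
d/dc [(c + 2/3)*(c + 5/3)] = 2*c + 7/3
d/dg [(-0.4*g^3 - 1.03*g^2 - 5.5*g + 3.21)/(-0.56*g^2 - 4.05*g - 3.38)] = (0.224*g^4 + 3.24*g^3 + 5.1475*g^2 + 10.558*g + 31.5905)/(0.3136*g^4 + 4.536*g^3 + 20.1881*g^2 + 27.378*g + 11.4244)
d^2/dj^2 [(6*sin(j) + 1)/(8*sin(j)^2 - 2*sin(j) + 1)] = 4*(-864*sin(j)^5 - 88*sin(j)^4 + 100*sin(j)^2 + 589*sin(j) - 309*sin(3*j) + 48*sin(5*j) + 4)/(8*sin(j)^2 - 2*sin(j) + 1)^3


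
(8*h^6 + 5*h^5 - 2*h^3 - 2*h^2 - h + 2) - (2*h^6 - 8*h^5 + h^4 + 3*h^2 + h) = 6*h^6 + 13*h^5 - h^4 - 2*h^3 - 5*h^2 - 2*h + 2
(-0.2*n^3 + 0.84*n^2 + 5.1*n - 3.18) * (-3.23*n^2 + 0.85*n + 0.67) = 0.646*n^5 - 2.8832*n^4 - 15.893*n^3 + 15.1692*n^2 + 0.714*n - 2.1306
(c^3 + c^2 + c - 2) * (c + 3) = c^4 + 4*c^3 + 4*c^2 + c - 6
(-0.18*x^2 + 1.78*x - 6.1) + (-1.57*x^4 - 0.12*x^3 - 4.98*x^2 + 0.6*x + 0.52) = -1.57*x^4 - 0.12*x^3 - 5.16*x^2 + 2.38*x - 5.58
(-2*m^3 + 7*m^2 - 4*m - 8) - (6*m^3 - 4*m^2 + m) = -8*m^3 + 11*m^2 - 5*m - 8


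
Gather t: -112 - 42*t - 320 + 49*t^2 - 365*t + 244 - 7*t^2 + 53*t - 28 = 42*t^2 - 354*t - 216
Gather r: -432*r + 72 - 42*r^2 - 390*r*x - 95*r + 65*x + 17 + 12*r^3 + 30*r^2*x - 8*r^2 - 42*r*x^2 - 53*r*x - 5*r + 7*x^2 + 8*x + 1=12*r^3 + r^2*(30*x - 50) + r*(-42*x^2 - 443*x - 532) + 7*x^2 + 73*x + 90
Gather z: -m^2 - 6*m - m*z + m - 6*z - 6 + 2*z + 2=-m^2 - 5*m + z*(-m - 4) - 4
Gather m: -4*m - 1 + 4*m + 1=0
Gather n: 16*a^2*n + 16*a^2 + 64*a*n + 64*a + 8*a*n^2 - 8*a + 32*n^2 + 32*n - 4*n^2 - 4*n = 16*a^2 + 56*a + n^2*(8*a + 28) + n*(16*a^2 + 64*a + 28)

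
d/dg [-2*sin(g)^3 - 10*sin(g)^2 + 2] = -2*(3*sin(g) + 10)*sin(g)*cos(g)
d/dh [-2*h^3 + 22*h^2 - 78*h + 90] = -6*h^2 + 44*h - 78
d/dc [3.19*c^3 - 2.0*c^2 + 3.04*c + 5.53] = 9.57*c^2 - 4.0*c + 3.04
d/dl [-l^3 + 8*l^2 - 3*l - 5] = -3*l^2 + 16*l - 3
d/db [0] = 0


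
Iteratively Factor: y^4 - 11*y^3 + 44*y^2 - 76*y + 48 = (y - 2)*(y^3 - 9*y^2 + 26*y - 24) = (y - 2)^2*(y^2 - 7*y + 12) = (y - 4)*(y - 2)^2*(y - 3)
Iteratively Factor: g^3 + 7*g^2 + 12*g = (g + 3)*(g^2 + 4*g) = (g + 3)*(g + 4)*(g)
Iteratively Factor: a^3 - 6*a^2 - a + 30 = (a + 2)*(a^2 - 8*a + 15) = (a - 3)*(a + 2)*(a - 5)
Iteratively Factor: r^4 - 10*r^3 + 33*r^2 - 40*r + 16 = (r - 4)*(r^3 - 6*r^2 + 9*r - 4) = (r - 4)*(r - 1)*(r^2 - 5*r + 4) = (r - 4)^2*(r - 1)*(r - 1)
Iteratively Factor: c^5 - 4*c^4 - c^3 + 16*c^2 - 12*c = (c + 2)*(c^4 - 6*c^3 + 11*c^2 - 6*c) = (c - 1)*(c + 2)*(c^3 - 5*c^2 + 6*c) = (c - 2)*(c - 1)*(c + 2)*(c^2 - 3*c) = (c - 3)*(c - 2)*(c - 1)*(c + 2)*(c)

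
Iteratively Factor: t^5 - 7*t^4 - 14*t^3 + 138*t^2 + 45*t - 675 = (t + 3)*(t^4 - 10*t^3 + 16*t^2 + 90*t - 225) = (t + 3)^2*(t^3 - 13*t^2 + 55*t - 75) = (t - 3)*(t + 3)^2*(t^2 - 10*t + 25) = (t - 5)*(t - 3)*(t + 3)^2*(t - 5)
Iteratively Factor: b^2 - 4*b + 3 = (b - 1)*(b - 3)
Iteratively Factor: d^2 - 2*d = (d)*(d - 2)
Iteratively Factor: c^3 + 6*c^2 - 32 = (c - 2)*(c^2 + 8*c + 16) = (c - 2)*(c + 4)*(c + 4)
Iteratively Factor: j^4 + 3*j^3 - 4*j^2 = (j)*(j^3 + 3*j^2 - 4*j) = j*(j - 1)*(j^2 + 4*j) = j^2*(j - 1)*(j + 4)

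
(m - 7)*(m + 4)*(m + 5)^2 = m^4 + 7*m^3 - 33*m^2 - 355*m - 700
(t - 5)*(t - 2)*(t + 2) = t^3 - 5*t^2 - 4*t + 20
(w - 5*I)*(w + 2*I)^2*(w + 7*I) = w^4 + 6*I*w^3 + 23*w^2 + 132*I*w - 140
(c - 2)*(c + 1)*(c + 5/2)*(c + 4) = c^4 + 11*c^3/2 + 3*c^2/2 - 23*c - 20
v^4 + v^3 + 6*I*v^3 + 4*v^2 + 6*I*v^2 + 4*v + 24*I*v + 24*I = (v + 1)*(v - 2*I)*(v + 2*I)*(v + 6*I)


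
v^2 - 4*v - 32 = (v - 8)*(v + 4)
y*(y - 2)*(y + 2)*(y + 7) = y^4 + 7*y^3 - 4*y^2 - 28*y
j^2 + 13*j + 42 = (j + 6)*(j + 7)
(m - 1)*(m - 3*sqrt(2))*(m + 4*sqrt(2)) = m^3 - m^2 + sqrt(2)*m^2 - 24*m - sqrt(2)*m + 24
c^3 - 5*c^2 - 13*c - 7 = (c - 7)*(c + 1)^2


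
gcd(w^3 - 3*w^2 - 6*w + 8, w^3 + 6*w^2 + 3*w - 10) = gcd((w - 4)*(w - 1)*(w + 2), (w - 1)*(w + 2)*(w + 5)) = w^2 + w - 2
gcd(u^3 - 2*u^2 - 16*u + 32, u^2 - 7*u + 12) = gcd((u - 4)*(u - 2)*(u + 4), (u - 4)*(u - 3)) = u - 4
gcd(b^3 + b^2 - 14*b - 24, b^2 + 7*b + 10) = b + 2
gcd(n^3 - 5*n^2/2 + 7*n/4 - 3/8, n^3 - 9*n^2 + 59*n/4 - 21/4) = n^2 - 2*n + 3/4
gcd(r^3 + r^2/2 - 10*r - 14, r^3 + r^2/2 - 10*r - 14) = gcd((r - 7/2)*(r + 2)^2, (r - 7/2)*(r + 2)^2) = r^3 + r^2/2 - 10*r - 14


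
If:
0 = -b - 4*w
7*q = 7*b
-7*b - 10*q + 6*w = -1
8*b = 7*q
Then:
No Solution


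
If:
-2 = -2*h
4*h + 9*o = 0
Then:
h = 1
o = -4/9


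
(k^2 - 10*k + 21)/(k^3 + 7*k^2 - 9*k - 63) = (k - 7)/(k^2 + 10*k + 21)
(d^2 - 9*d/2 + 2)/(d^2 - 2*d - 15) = (-d^2 + 9*d/2 - 2)/(-d^2 + 2*d + 15)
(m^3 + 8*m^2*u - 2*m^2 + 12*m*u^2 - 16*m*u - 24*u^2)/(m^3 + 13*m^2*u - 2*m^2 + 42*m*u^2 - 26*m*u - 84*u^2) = (m + 2*u)/(m + 7*u)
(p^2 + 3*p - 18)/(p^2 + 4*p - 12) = (p - 3)/(p - 2)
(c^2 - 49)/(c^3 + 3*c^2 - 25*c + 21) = (c - 7)/(c^2 - 4*c + 3)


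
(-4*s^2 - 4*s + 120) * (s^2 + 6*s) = -4*s^4 - 28*s^3 + 96*s^2 + 720*s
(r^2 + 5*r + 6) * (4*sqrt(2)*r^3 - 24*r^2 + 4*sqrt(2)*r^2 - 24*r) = 4*sqrt(2)*r^5 - 24*r^4 + 24*sqrt(2)*r^4 - 144*r^3 + 44*sqrt(2)*r^3 - 264*r^2 + 24*sqrt(2)*r^2 - 144*r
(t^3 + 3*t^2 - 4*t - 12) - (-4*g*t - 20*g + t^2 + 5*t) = 4*g*t + 20*g + t^3 + 2*t^2 - 9*t - 12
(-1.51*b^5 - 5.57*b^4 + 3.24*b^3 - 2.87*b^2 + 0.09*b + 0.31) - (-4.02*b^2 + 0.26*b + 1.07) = -1.51*b^5 - 5.57*b^4 + 3.24*b^3 + 1.15*b^2 - 0.17*b - 0.76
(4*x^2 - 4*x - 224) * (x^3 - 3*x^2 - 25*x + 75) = 4*x^5 - 16*x^4 - 312*x^3 + 1072*x^2 + 5300*x - 16800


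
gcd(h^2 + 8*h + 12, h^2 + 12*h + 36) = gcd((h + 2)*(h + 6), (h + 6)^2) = h + 6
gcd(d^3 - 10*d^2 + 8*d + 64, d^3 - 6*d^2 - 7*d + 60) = d - 4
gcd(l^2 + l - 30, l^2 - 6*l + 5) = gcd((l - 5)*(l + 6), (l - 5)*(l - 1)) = l - 5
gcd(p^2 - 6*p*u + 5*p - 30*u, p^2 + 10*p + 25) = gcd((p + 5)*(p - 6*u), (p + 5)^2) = p + 5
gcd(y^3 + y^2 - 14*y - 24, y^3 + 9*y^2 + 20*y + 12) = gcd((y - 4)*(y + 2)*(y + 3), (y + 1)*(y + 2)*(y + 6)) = y + 2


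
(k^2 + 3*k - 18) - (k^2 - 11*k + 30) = 14*k - 48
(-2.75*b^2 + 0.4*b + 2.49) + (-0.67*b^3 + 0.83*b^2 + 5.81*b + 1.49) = -0.67*b^3 - 1.92*b^2 + 6.21*b + 3.98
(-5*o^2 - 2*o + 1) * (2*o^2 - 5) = -10*o^4 - 4*o^3 + 27*o^2 + 10*o - 5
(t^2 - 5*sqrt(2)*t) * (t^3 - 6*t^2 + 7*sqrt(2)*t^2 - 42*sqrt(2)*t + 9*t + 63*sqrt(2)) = t^5 - 6*t^4 + 2*sqrt(2)*t^4 - 61*t^3 - 12*sqrt(2)*t^3 + 18*sqrt(2)*t^2 + 420*t^2 - 630*t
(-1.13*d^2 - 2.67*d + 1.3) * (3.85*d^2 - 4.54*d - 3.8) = -4.3505*d^4 - 5.1493*d^3 + 21.4208*d^2 + 4.244*d - 4.94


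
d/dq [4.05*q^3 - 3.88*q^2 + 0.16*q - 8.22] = 12.15*q^2 - 7.76*q + 0.16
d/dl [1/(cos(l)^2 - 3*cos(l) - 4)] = (2*cos(l) - 3)*sin(l)/(sin(l)^2 + 3*cos(l) + 3)^2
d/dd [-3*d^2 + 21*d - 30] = 21 - 6*d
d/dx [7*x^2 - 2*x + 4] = 14*x - 2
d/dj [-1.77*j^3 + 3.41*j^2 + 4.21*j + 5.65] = -5.31*j^2 + 6.82*j + 4.21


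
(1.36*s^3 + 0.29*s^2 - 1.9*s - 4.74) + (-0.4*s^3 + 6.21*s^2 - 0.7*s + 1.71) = 0.96*s^3 + 6.5*s^2 - 2.6*s - 3.03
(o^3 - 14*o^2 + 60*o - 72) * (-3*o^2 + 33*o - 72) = -3*o^5 + 75*o^4 - 714*o^3 + 3204*o^2 - 6696*o + 5184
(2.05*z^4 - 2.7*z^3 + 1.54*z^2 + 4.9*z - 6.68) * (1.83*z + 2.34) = 3.7515*z^5 - 0.144000000000001*z^4 - 3.4998*z^3 + 12.5706*z^2 - 0.7584*z - 15.6312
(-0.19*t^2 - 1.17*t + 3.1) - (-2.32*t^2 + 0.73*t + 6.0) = 2.13*t^2 - 1.9*t - 2.9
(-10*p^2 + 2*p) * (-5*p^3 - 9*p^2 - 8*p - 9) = 50*p^5 + 80*p^4 + 62*p^3 + 74*p^2 - 18*p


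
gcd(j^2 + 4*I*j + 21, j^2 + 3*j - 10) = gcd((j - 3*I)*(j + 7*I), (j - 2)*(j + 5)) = 1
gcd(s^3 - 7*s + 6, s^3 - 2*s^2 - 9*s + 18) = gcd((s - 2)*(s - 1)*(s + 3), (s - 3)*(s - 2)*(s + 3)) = s^2 + s - 6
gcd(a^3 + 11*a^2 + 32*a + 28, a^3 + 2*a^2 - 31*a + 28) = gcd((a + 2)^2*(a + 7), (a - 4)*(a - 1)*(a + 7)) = a + 7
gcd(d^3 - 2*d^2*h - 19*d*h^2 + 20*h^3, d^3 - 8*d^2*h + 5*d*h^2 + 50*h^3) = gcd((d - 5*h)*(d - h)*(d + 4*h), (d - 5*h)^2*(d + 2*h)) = d - 5*h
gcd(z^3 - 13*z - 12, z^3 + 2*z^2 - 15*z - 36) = z^2 - z - 12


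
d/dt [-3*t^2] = -6*t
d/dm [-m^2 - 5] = -2*m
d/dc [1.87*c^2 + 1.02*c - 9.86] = 3.74*c + 1.02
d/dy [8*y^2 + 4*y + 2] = 16*y + 4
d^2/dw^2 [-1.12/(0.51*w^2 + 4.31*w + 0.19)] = (0.582624*w^2 + 4.923744*w - 1.12*(1.02*w + 4.31)*(2.04*w + 8.62) + 0.217056)/(0.51*w^2 + 4.31*w + 0.19)^3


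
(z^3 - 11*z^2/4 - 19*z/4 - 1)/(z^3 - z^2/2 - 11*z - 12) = (4*z^2 + 5*z + 1)/(2*(2*z^2 + 7*z + 6))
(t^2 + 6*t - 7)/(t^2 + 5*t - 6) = (t + 7)/(t + 6)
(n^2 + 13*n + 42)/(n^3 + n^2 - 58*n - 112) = (n + 6)/(n^2 - 6*n - 16)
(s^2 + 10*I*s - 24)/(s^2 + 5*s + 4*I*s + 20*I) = (s + 6*I)/(s + 5)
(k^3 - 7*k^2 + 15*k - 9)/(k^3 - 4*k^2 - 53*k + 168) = (k^2 - 4*k + 3)/(k^2 - k - 56)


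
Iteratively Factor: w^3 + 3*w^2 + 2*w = (w)*(w^2 + 3*w + 2) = w*(w + 2)*(w + 1)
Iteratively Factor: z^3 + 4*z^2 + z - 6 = (z - 1)*(z^2 + 5*z + 6) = (z - 1)*(z + 3)*(z + 2)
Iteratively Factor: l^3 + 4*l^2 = (l)*(l^2 + 4*l) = l^2*(l + 4)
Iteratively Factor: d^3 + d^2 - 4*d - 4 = (d + 1)*(d^2 - 4) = (d - 2)*(d + 1)*(d + 2)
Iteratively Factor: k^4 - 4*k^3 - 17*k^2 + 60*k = (k)*(k^3 - 4*k^2 - 17*k + 60) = k*(k - 3)*(k^2 - k - 20) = k*(k - 3)*(k + 4)*(k - 5)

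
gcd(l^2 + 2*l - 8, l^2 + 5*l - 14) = l - 2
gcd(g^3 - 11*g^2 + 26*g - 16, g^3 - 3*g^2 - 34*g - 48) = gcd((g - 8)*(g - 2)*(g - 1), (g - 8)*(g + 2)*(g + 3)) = g - 8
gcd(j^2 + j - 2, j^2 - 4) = j + 2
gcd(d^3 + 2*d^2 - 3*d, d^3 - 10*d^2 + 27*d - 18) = d - 1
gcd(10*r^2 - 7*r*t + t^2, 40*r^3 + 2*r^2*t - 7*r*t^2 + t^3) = 5*r - t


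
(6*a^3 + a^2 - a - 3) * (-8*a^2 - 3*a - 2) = -48*a^5 - 26*a^4 - 7*a^3 + 25*a^2 + 11*a + 6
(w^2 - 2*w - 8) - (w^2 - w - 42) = 34 - w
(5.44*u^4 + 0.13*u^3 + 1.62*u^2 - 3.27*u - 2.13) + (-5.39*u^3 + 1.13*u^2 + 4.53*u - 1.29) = 5.44*u^4 - 5.26*u^3 + 2.75*u^2 + 1.26*u - 3.42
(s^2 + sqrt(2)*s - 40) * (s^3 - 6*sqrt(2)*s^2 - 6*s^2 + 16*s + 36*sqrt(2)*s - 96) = s^5 - 5*sqrt(2)*s^4 - 6*s^4 - 36*s^3 + 30*sqrt(2)*s^3 + 216*s^2 + 256*sqrt(2)*s^2 - 1536*sqrt(2)*s - 640*s + 3840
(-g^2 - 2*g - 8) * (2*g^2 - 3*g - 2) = -2*g^4 - g^3 - 8*g^2 + 28*g + 16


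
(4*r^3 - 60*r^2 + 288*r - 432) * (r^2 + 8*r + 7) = 4*r^5 - 28*r^4 - 164*r^3 + 1452*r^2 - 1440*r - 3024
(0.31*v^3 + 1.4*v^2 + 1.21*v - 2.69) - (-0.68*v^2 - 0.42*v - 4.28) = 0.31*v^3 + 2.08*v^2 + 1.63*v + 1.59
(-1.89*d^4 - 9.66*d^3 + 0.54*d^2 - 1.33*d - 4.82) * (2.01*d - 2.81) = -3.7989*d^5 - 14.1057*d^4 + 28.23*d^3 - 4.1907*d^2 - 5.9509*d + 13.5442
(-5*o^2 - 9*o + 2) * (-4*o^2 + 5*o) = 20*o^4 + 11*o^3 - 53*o^2 + 10*o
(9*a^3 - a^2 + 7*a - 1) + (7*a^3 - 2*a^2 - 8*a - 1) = 16*a^3 - 3*a^2 - a - 2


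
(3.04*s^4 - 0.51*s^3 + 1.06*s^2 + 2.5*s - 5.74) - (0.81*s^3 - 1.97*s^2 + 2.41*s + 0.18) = 3.04*s^4 - 1.32*s^3 + 3.03*s^2 + 0.0899999999999999*s - 5.92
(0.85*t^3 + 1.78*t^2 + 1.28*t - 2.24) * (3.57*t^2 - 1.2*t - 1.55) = 3.0345*t^5 + 5.3346*t^4 + 1.1161*t^3 - 12.2918*t^2 + 0.704*t + 3.472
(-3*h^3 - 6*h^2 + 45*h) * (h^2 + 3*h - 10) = -3*h^5 - 15*h^4 + 57*h^3 + 195*h^2 - 450*h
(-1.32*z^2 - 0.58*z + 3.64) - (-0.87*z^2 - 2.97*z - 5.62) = -0.45*z^2 + 2.39*z + 9.26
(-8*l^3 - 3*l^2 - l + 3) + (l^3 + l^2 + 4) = -7*l^3 - 2*l^2 - l + 7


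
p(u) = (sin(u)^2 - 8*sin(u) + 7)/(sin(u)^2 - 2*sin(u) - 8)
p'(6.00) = 1.54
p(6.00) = -1.26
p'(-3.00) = -1.38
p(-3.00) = -1.06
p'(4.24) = -1.69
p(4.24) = -2.75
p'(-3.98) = -0.49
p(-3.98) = -0.18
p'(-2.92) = -1.47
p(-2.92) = -1.17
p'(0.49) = 0.76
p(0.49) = -0.40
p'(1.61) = -0.03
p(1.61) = -0.00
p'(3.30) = -1.39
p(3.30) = -1.08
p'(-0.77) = 1.95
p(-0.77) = -2.13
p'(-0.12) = 1.35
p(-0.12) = -1.03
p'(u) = (-2*sin(u)*cos(u) + 2*cos(u))*(sin(u)^2 - 8*sin(u) + 7)/(sin(u)^2 - 2*sin(u) - 8)^2 + (2*sin(u)*cos(u) - 8*cos(u))/(sin(u)^2 - 2*sin(u) - 8) = 6*(sin(u)^2 - 5*sin(u) + 13)*cos(u)/((sin(u) - 4)^2*(sin(u) + 2)^2)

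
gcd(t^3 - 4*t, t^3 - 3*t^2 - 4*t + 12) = t^2 - 4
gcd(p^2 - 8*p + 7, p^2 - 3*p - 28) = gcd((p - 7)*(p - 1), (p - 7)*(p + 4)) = p - 7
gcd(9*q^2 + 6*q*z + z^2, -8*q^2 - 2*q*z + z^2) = 1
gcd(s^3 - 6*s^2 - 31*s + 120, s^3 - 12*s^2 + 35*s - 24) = s^2 - 11*s + 24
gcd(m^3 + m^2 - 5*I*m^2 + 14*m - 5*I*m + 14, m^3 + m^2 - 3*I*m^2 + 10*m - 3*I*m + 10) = m^2 + m*(1 + 2*I) + 2*I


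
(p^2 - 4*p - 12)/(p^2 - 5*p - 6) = (p + 2)/(p + 1)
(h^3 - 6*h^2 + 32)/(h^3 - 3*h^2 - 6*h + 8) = (h - 4)/(h - 1)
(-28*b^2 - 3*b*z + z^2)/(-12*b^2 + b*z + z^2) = (-7*b + z)/(-3*b + z)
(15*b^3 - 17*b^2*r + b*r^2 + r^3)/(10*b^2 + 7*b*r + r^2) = (3*b^2 - 4*b*r + r^2)/(2*b + r)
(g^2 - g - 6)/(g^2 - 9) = (g + 2)/(g + 3)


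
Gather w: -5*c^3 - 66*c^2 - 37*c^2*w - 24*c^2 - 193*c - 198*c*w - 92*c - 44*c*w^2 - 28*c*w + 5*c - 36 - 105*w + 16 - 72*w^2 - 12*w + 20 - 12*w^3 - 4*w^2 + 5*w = -5*c^3 - 90*c^2 - 280*c - 12*w^3 + w^2*(-44*c - 76) + w*(-37*c^2 - 226*c - 112)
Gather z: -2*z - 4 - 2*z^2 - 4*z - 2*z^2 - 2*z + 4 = -4*z^2 - 8*z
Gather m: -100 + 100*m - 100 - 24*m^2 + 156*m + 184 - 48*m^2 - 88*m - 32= -72*m^2 + 168*m - 48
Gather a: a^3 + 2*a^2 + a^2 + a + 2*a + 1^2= a^3 + 3*a^2 + 3*a + 1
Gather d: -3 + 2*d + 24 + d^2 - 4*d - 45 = d^2 - 2*d - 24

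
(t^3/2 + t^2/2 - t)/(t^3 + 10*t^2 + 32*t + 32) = t*(t - 1)/(2*(t^2 + 8*t + 16))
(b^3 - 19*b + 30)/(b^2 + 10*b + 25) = (b^2 - 5*b + 6)/(b + 5)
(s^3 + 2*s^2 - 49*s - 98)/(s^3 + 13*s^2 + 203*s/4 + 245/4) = 4*(s^2 - 5*s - 14)/(4*s^2 + 24*s + 35)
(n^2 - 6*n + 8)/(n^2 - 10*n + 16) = (n - 4)/(n - 8)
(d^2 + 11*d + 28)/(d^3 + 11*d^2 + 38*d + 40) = (d + 7)/(d^2 + 7*d + 10)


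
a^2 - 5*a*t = a*(a - 5*t)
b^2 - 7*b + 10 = (b - 5)*(b - 2)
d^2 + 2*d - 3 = (d - 1)*(d + 3)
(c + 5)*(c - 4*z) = c^2 - 4*c*z + 5*c - 20*z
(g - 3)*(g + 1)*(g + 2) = g^3 - 7*g - 6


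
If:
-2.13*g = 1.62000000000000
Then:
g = -0.76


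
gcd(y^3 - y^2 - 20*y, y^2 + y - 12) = y + 4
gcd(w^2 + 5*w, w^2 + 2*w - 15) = w + 5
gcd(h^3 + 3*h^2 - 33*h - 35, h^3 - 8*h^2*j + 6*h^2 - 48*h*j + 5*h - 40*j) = h + 1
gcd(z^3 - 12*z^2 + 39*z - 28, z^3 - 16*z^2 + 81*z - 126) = z - 7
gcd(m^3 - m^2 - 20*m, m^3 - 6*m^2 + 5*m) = m^2 - 5*m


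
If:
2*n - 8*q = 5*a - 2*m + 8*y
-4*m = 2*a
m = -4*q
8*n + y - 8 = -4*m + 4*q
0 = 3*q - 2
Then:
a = 16/3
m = -8/3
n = 104/33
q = 2/3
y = -128/33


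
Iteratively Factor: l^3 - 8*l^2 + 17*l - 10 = (l - 2)*(l^2 - 6*l + 5) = (l - 2)*(l - 1)*(l - 5)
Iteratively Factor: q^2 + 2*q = (q + 2)*(q)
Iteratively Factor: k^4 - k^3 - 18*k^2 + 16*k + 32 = (k + 4)*(k^3 - 5*k^2 + 2*k + 8) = (k - 2)*(k + 4)*(k^2 - 3*k - 4) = (k - 4)*(k - 2)*(k + 4)*(k + 1)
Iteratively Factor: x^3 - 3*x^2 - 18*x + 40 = (x + 4)*(x^2 - 7*x + 10) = (x - 2)*(x + 4)*(x - 5)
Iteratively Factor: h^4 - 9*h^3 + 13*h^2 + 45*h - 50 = (h - 1)*(h^3 - 8*h^2 + 5*h + 50) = (h - 5)*(h - 1)*(h^2 - 3*h - 10) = (h - 5)*(h - 1)*(h + 2)*(h - 5)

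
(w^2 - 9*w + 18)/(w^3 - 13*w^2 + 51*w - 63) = (w - 6)/(w^2 - 10*w + 21)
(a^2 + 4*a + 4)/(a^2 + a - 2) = (a + 2)/(a - 1)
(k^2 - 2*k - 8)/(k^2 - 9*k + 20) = (k + 2)/(k - 5)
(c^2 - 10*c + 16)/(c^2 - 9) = (c^2 - 10*c + 16)/(c^2 - 9)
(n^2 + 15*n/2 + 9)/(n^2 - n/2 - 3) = (n + 6)/(n - 2)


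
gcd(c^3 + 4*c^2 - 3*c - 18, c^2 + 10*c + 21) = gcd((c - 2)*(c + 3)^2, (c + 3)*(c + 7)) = c + 3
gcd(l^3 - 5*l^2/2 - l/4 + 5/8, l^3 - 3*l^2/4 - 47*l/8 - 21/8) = l + 1/2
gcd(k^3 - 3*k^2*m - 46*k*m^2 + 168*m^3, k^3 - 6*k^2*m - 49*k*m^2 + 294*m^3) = k^2 + k*m - 42*m^2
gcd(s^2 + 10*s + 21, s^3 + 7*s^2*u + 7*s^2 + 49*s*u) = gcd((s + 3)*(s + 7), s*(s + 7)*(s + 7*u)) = s + 7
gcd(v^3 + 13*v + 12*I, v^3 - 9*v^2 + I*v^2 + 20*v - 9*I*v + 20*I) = v + I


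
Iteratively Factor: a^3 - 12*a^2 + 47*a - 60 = (a - 3)*(a^2 - 9*a + 20) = (a - 4)*(a - 3)*(a - 5)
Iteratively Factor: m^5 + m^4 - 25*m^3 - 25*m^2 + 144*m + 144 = (m - 4)*(m^4 + 5*m^3 - 5*m^2 - 45*m - 36) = (m - 4)*(m - 3)*(m^3 + 8*m^2 + 19*m + 12) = (m - 4)*(m - 3)*(m + 4)*(m^2 + 4*m + 3) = (m - 4)*(m - 3)*(m + 1)*(m + 4)*(m + 3)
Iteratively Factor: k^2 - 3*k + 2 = (k - 2)*(k - 1)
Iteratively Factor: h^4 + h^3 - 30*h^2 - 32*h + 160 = (h - 5)*(h^3 + 6*h^2 - 32) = (h - 5)*(h + 4)*(h^2 + 2*h - 8) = (h - 5)*(h - 2)*(h + 4)*(h + 4)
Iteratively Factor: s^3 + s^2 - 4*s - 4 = (s + 2)*(s^2 - s - 2) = (s - 2)*(s + 2)*(s + 1)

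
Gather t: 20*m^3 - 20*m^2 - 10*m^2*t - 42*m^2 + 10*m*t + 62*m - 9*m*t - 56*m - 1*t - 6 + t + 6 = 20*m^3 - 62*m^2 + 6*m + t*(-10*m^2 + m)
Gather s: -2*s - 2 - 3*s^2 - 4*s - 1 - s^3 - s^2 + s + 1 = -s^3 - 4*s^2 - 5*s - 2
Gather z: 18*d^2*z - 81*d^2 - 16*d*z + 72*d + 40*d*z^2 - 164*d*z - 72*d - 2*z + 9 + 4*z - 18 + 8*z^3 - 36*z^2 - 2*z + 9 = -81*d^2 + 8*z^3 + z^2*(40*d - 36) + z*(18*d^2 - 180*d)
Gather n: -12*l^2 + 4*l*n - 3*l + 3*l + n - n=-12*l^2 + 4*l*n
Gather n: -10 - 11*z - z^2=-z^2 - 11*z - 10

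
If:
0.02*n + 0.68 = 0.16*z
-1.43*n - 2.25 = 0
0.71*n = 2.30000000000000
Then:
No Solution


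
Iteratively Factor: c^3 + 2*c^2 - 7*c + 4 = (c - 1)*(c^2 + 3*c - 4) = (c - 1)*(c + 4)*(c - 1)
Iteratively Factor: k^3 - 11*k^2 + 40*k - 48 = (k - 3)*(k^2 - 8*k + 16) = (k - 4)*(k - 3)*(k - 4)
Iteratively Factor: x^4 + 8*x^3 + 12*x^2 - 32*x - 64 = (x - 2)*(x^3 + 10*x^2 + 32*x + 32) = (x - 2)*(x + 4)*(x^2 + 6*x + 8) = (x - 2)*(x + 2)*(x + 4)*(x + 4)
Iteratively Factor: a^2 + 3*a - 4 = (a + 4)*(a - 1)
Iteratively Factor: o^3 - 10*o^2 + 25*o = (o - 5)*(o^2 - 5*o) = (o - 5)^2*(o)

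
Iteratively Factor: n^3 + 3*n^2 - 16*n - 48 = (n - 4)*(n^2 + 7*n + 12) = (n - 4)*(n + 4)*(n + 3)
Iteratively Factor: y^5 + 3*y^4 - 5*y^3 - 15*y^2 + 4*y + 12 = (y - 2)*(y^4 + 5*y^3 + 5*y^2 - 5*y - 6) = (y - 2)*(y + 2)*(y^3 + 3*y^2 - y - 3) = (y - 2)*(y - 1)*(y + 2)*(y^2 + 4*y + 3) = (y - 2)*(y - 1)*(y + 1)*(y + 2)*(y + 3)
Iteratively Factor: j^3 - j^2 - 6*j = (j + 2)*(j^2 - 3*j) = (j - 3)*(j + 2)*(j)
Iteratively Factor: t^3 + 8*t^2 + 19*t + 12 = (t + 3)*(t^2 + 5*t + 4) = (t + 3)*(t + 4)*(t + 1)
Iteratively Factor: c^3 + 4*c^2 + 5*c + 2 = (c + 1)*(c^2 + 3*c + 2) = (c + 1)*(c + 2)*(c + 1)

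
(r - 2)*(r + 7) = r^2 + 5*r - 14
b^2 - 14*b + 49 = (b - 7)^2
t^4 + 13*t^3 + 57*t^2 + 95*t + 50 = (t + 1)*(t + 2)*(t + 5)^2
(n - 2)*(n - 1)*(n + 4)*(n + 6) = n^4 + 7*n^3 - 4*n^2 - 52*n + 48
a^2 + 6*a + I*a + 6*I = (a + 6)*(a + I)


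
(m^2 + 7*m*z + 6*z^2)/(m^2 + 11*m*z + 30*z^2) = (m + z)/(m + 5*z)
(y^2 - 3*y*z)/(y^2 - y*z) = (y - 3*z)/(y - z)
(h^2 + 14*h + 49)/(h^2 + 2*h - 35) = (h + 7)/(h - 5)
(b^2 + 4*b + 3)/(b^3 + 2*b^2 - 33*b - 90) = (b + 1)/(b^2 - b - 30)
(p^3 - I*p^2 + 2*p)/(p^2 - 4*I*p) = (p^2 - I*p + 2)/(p - 4*I)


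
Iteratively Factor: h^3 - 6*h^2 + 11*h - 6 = (h - 2)*(h^2 - 4*h + 3) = (h - 3)*(h - 2)*(h - 1)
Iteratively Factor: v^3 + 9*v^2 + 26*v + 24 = (v + 2)*(v^2 + 7*v + 12) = (v + 2)*(v + 3)*(v + 4)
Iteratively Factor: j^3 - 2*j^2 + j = (j)*(j^2 - 2*j + 1) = j*(j - 1)*(j - 1)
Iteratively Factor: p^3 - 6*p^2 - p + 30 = (p - 3)*(p^2 - 3*p - 10) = (p - 5)*(p - 3)*(p + 2)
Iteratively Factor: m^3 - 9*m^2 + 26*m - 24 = (m - 3)*(m^2 - 6*m + 8) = (m - 3)*(m - 2)*(m - 4)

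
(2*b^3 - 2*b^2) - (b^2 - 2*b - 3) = 2*b^3 - 3*b^2 + 2*b + 3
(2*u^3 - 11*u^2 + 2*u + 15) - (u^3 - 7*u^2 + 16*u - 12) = u^3 - 4*u^2 - 14*u + 27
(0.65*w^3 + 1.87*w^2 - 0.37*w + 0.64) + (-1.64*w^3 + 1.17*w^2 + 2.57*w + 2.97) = -0.99*w^3 + 3.04*w^2 + 2.2*w + 3.61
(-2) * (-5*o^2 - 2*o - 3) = 10*o^2 + 4*o + 6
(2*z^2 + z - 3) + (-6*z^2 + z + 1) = -4*z^2 + 2*z - 2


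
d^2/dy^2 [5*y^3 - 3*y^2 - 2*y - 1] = 30*y - 6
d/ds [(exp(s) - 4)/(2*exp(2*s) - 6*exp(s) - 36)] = (-(exp(s) - 4)*(2*exp(s) - 3) + exp(2*s) - 3*exp(s) - 18)*exp(s)/(2*(-exp(2*s) + 3*exp(s) + 18)^2)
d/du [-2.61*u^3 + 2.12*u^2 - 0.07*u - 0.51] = -7.83*u^2 + 4.24*u - 0.07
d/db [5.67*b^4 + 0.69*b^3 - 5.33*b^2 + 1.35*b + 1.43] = 22.68*b^3 + 2.07*b^2 - 10.66*b + 1.35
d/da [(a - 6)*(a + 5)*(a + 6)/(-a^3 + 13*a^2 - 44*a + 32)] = 2*(9*a^4 - 80*a^3 - 98*a^2 + 2500*a - 4536)/(a^6 - 26*a^5 + 257*a^4 - 1208*a^3 + 2768*a^2 - 2816*a + 1024)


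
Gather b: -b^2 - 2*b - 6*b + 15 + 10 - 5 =-b^2 - 8*b + 20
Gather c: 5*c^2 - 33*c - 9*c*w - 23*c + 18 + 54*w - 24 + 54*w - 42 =5*c^2 + c*(-9*w - 56) + 108*w - 48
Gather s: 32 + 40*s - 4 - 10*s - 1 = 30*s + 27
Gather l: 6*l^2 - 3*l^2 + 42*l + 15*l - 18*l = 3*l^2 + 39*l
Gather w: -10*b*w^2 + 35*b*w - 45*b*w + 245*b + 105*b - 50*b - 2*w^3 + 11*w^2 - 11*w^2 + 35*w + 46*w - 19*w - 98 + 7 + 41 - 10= -10*b*w^2 + 300*b - 2*w^3 + w*(62 - 10*b) - 60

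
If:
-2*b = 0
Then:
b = 0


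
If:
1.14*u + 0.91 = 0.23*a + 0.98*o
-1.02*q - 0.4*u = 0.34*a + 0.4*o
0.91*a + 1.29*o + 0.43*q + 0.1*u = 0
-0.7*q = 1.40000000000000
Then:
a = -22.53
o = 15.91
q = -2.00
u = 8.34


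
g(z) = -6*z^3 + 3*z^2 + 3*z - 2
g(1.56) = -12.80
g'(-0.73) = -10.97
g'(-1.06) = -23.58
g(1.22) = -4.77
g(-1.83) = 39.33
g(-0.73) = -0.26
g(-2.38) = 88.74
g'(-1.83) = -68.26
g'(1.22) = -16.47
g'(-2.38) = -113.24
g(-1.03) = 4.65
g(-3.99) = 414.92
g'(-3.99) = -307.50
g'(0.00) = 3.00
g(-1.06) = 5.34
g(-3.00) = 178.00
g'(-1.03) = -22.28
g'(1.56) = -31.44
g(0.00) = -2.00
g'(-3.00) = -177.00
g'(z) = -18*z^2 + 6*z + 3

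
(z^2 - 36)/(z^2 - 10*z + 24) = (z + 6)/(z - 4)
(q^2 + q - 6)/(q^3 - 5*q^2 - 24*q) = (q - 2)/(q*(q - 8))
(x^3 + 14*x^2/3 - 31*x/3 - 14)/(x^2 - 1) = (x^2 + 11*x/3 - 14)/(x - 1)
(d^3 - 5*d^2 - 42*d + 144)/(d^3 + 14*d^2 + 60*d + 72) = (d^2 - 11*d + 24)/(d^2 + 8*d + 12)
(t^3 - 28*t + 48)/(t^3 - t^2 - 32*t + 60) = (t - 4)/(t - 5)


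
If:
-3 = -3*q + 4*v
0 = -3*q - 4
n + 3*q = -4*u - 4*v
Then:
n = 11 - 4*u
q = -4/3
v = -7/4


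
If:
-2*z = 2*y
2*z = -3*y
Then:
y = 0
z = 0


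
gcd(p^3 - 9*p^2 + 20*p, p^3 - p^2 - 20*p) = p^2 - 5*p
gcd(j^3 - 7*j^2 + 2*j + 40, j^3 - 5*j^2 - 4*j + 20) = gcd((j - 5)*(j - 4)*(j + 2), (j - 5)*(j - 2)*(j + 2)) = j^2 - 3*j - 10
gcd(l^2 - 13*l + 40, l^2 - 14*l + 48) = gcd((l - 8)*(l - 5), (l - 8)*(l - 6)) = l - 8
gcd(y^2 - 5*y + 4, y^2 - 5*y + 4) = y^2 - 5*y + 4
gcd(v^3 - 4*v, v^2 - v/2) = v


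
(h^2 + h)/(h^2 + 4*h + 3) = h/(h + 3)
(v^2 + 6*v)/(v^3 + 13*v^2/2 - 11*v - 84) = 2*v/(2*v^2 + v - 28)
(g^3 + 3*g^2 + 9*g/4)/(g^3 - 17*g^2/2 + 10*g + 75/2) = g*(2*g + 3)/(2*(g^2 - 10*g + 25))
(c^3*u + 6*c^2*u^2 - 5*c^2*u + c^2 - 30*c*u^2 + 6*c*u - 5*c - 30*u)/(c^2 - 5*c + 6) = (c^3*u + 6*c^2*u^2 - 5*c^2*u + c^2 - 30*c*u^2 + 6*c*u - 5*c - 30*u)/(c^2 - 5*c + 6)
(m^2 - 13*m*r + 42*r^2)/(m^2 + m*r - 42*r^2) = (m - 7*r)/(m + 7*r)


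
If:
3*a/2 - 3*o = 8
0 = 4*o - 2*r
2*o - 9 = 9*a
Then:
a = -43/24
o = -57/16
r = -57/8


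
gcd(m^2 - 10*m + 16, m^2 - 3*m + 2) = m - 2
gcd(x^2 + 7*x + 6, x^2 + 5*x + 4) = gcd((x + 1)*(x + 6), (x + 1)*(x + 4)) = x + 1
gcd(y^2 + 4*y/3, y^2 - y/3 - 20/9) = y + 4/3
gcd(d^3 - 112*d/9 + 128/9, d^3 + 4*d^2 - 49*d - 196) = d + 4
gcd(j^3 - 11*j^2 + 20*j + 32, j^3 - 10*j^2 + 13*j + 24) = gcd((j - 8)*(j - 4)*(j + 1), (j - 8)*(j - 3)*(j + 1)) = j^2 - 7*j - 8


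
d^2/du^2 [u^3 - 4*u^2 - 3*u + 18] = 6*u - 8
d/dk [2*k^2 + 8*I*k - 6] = 4*k + 8*I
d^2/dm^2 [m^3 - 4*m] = 6*m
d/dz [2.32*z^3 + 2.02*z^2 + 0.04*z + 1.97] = 6.96*z^2 + 4.04*z + 0.04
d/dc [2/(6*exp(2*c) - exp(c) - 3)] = (2 - 24*exp(c))*exp(c)/(-6*exp(2*c) + exp(c) + 3)^2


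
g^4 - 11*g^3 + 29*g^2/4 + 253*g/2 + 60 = (g - 8)*(g - 6)*(g + 1/2)*(g + 5/2)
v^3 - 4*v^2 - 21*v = v*(v - 7)*(v + 3)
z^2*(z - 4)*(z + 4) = z^4 - 16*z^2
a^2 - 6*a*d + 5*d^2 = (a - 5*d)*(a - d)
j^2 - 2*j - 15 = (j - 5)*(j + 3)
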